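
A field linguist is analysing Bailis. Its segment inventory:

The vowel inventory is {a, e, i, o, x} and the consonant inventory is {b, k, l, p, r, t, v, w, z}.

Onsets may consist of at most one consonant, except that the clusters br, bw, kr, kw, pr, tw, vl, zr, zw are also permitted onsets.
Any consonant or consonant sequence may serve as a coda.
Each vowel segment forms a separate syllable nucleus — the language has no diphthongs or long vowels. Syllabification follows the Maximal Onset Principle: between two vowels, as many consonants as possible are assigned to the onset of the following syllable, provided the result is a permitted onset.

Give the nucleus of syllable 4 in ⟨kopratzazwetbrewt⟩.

Nuclei (vowels): o, a, a, e, e → 5 syllables.
The fourth nucleus (vowel 4 from the left) is /e/.

e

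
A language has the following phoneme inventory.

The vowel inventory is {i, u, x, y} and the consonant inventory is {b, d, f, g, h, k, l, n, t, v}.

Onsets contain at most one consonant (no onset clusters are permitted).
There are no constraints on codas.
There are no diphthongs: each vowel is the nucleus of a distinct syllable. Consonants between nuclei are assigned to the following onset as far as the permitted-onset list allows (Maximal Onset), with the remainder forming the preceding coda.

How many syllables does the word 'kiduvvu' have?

3

Vowels present: i, u, u; each is a nucleus, giving 3 syllables.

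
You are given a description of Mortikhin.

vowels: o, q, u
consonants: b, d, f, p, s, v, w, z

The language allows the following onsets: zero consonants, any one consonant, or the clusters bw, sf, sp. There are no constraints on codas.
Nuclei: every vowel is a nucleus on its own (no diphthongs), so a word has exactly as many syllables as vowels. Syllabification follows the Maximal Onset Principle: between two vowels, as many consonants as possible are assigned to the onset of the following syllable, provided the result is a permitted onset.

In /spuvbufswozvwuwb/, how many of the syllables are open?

0

The vowels are u, u, o, u — 4 nuclei, so 4 syllables.
V1 /u/ – V2 /u/: /vb/ — longest licit onset from the right is /b/, leaving /v/ as coda.
V2 /u/ – V3 /o/: /fsw/ — longest licit onset from the right is /w/, leaving /fs/ as coda.
V3 /o/ – V4 /u/: /zvw/; trying suffixes from longest down, /w/ is the first permitted one, so coda /zv/ | onset /w/.
Syllabification: spuv.bufs.wozv.wuwb.
Classifying each syllable: /spuv/ (closed), /bufs/ (closed), /wozv/ (closed), /wuwb/ (closed).
Open syllables: 0.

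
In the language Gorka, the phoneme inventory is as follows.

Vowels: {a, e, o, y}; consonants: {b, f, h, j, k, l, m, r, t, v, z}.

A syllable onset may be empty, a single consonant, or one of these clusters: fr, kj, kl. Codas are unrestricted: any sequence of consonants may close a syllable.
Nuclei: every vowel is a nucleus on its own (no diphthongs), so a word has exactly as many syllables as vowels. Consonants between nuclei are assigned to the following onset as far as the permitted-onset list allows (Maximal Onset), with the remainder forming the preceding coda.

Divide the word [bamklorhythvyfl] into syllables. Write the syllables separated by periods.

Vowels present: a, o, y, y; each is a nucleus, giving 4 syllables.
/a…o/ gap (V1→V2): cluster /mkl/ — the longest permitted-onset suffix is /kl/; onset = /kl/, preceding coda = /m/.
/o…y/ gap (V2→V3): cluster /rh/ — the longest permitted-onset suffix is /h/; onset = /h/, preceding coda = /r/.
/y…y/ gap (V3→V4): /thv/; trying suffixes from longest down, /v/ is the first permitted one, so coda /th/ | onset /v/.

bam.klor.hyth.vyfl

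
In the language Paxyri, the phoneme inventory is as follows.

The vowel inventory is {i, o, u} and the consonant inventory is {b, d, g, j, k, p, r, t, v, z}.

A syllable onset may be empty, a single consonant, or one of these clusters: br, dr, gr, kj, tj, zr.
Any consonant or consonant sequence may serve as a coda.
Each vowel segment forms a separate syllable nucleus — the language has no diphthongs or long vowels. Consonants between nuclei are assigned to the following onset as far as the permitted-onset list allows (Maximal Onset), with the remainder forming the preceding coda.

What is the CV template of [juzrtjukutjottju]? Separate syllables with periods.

The vowels are u, u, u, o, u — 5 nuclei, so 5 syllables.
Between /u/ (V1) and /u/ (V2): /zrtj/ — longest licit onset from the right is /tj/, leaving /zr/ as coda.
Between /u/ (V2) and /u/ (V3): /k/ is a single consonant, so it becomes the next onset.
Between /u/ (V3) and /o/ (V4): /tj/ is a licit onset in full, so it all attaches to the next syllable.
Between /o/ (V4) and /u/ (V5): /ttj/ — longest licit onset from the right is /tj/, leaving /t/ as coda.
Result: juzr.tju.ku.tjot.tju.
Mapping each syllable to C/V: /juzr/ → CVCC, /tju/ → CCV, /ku/ → CV, /tjot/ → CCVC, /tju/ → CCV.

CVCC.CCV.CV.CCVC.CCV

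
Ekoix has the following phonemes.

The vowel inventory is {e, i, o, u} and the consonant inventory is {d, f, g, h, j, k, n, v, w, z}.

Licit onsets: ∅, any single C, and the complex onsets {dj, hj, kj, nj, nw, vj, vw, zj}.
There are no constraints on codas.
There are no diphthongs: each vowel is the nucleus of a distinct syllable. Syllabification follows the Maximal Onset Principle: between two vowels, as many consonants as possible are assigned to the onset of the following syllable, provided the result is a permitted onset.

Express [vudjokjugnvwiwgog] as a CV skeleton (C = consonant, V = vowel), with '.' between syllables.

CV.CCV.CCVCC.CCVC.CVC

The vowels are u, o, u, i, o — 5 nuclei, so 5 syllables.
V1 /u/ – V2 /o/: /dj/ is a licit onset in full, so it all attaches to the next syllable.
V2 /o/ – V3 /u/: /kj/ is a licit onset in full, so it all attaches to the next syllable.
V3 /u/ – V4 /i/: cluster /gnvw/ — the longest permitted-onset suffix is /vw/; onset = /vw/, preceding coda = /gn/.
V4 /i/ – V5 /o/: /wg/; trying suffixes from longest down, /g/ is the first permitted one, so coda /w/ | onset /g/.
Syllabification: vu.djo.kjugn.vwiw.gog.
Mapping each syllable to C/V: /vu/ → CV, /djo/ → CCV, /kjugn/ → CCVCC, /vwiw/ → CCVC, /gog/ → CVC.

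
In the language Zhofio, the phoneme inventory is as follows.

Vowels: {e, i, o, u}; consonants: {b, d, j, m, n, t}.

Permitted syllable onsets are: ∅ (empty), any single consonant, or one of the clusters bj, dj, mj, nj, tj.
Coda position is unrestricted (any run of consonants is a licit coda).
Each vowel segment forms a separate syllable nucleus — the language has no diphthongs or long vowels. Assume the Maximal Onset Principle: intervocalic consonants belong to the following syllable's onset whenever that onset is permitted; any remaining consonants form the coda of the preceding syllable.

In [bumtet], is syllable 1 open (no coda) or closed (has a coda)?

Vowels present: u, e; each is a nucleus, giving 2 syllables.
V1 /u/ – V2 /e/: cluster /mt/ — the longest permitted-onset suffix is /t/; onset = /t/, preceding coda = /m/.
Syllabification: bum.tet.
Syllable 1 is /bum/ with coda /m/, so it is closed.

closed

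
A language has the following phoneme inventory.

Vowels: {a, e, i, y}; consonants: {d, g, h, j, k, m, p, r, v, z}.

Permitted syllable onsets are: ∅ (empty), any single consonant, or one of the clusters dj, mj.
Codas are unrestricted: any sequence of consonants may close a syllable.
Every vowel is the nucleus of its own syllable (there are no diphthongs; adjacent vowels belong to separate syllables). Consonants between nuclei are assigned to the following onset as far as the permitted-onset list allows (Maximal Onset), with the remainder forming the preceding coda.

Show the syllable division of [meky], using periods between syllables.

The vowels are e, y — 2 nuclei, so 2 syllables.
Between /e/ (V1) and /y/ (V2): /k/ is a single consonant, so it becomes the next onset.

me.ky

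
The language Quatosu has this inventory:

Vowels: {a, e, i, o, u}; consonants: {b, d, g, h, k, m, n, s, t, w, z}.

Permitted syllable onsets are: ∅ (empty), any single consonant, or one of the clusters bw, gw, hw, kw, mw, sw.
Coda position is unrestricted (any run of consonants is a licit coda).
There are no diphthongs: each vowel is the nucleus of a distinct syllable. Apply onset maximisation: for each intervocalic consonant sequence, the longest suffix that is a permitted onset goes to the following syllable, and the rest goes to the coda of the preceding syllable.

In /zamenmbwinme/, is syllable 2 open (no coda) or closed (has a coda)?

closed

The vowels are a, e, i, e — 4 nuclei, so 4 syllables.
V1 /a/ – V2 /e/: /m/ → onset of the next syllable (single consonants are always licit onsets).
V2 /e/ – V3 /i/: cluster /nmbw/ — the longest permitted-onset suffix is /bw/; onset = /bw/, preceding coda = /nm/.
V3 /i/ – V4 /e/: /nm/ splits as /n/ + /m/ (/m/ is the longest suffix that is a licit onset).
Putting it together: za.menm.bwin.me.
Syllable 2 is /menm/ with coda /nm/, so it is closed.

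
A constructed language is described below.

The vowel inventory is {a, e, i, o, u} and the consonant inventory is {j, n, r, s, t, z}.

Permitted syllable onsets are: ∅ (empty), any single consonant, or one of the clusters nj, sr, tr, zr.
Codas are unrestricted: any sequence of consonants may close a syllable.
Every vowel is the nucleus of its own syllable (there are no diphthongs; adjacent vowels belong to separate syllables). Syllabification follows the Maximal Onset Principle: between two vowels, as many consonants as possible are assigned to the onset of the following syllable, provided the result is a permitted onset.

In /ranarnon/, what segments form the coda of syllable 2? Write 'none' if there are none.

r

Vowels present: a, a, o; each is a nucleus, giving 3 syllables.
Between /a/ (V1) and /a/ (V2): /n/ is a single consonant, so it becomes the next onset.
Between /a/ (V2) and /o/ (V3): /rn/ splits as /r/ + /n/ (/n/ is the longest suffix that is a licit onset).
Result: ra.nar.non.
Syllable 2 is /nar/: onset /n/, nucleus /a/, coda /r/.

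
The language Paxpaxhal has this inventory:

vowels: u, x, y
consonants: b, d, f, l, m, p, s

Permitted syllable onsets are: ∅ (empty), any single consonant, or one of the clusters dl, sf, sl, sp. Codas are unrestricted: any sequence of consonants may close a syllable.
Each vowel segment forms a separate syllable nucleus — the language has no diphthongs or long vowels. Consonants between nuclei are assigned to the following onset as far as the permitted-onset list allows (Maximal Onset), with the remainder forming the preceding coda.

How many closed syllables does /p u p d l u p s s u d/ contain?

The vowels are u, u, u — 3 nuclei, so 3 syllables.
σ1/σ2 boundary: /pdl/; trying suffixes from longest down, /dl/ is the first permitted one, so coda /p/ | onset /dl/.
σ2/σ3 boundary: /pss/; trying suffixes from longest down, /s/ is the first permitted one, so coda /ps/ | onset /s/.
Result: pup.dlups.sud.
Classifying each syllable: /pup/ (closed), /dlups/ (closed), /sud/ (closed).
Closed syllables: 3.

3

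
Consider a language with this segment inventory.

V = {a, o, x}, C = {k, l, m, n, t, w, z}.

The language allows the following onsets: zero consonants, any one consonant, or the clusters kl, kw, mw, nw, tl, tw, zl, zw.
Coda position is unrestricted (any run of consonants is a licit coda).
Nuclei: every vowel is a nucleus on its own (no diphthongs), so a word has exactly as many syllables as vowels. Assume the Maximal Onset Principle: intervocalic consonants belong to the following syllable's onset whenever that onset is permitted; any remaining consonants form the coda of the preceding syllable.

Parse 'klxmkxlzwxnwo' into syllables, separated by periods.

klxm.kxl.zwx.nwo

The vowels are x, x, x, o — 4 nuclei, so 4 syllables.
V1 /x/ – V2 /x/: /mk/ splits as /m/ + /k/ (/k/ is the longest suffix that is a licit onset).
V2 /x/ – V3 /x/: /lzw/ — longest licit onset from the right is /zw/, leaving /l/ as coda.
V3 /x/ – V4 /o/: cluster /nw/ — /nw/ is itself a permitted onset, so the whole cluster goes right; preceding coda = ∅.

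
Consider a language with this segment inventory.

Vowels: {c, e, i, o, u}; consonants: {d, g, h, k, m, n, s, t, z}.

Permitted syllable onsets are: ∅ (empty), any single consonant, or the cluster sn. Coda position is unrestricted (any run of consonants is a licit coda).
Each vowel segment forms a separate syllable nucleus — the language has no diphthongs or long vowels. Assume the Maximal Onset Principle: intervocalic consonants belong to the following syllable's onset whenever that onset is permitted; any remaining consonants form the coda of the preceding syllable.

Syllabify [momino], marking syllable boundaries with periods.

Vowels present: o, i, o; each is a nucleus, giving 3 syllables.
/o…i/ gap (V1→V2): /m/ → onset of the next syllable (single consonants are always licit onsets).
/i…o/ gap (V2→V3): /n/ is a single consonant, so it becomes the next onset.

mo.mi.no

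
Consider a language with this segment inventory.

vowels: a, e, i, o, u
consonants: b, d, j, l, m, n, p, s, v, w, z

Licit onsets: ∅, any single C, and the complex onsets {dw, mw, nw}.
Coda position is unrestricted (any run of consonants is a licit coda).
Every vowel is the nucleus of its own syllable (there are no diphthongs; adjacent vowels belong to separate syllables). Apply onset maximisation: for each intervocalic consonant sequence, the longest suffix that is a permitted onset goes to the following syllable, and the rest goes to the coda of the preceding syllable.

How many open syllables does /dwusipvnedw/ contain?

1

The vowels are u, i, e — 3 nuclei, so 3 syllables.
Between /u/ (V1) and /i/ (V2): /s/ is a single consonant, so it becomes the next onset.
Between /i/ (V2) and /e/ (V3): /pvn/ splits as /pv/ + /n/ (/n/ is the longest suffix that is a licit onset).
Result: dwu.sipv.nedw.
Classifying each syllable: /dwu/ (open), /sipv/ (closed), /nedw/ (closed).
Open syllables: 1.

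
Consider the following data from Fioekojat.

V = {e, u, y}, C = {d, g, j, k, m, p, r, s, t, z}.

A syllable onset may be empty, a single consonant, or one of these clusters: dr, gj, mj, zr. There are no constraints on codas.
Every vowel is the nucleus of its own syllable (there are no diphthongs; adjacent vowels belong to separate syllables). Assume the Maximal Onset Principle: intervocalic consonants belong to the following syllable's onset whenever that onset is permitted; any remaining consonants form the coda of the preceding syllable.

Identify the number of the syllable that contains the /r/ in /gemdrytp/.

2

Nuclei (vowels): e, y → 2 syllables.
Between /e/ (V1) and /y/ (V2): /mdr/; trying suffixes from longest down, /dr/ is the first permitted one, so coda /m/ | onset /dr/.
Putting it together: gem.drytp.
The /r/ is in the onset of syllable 2 (/drytp/).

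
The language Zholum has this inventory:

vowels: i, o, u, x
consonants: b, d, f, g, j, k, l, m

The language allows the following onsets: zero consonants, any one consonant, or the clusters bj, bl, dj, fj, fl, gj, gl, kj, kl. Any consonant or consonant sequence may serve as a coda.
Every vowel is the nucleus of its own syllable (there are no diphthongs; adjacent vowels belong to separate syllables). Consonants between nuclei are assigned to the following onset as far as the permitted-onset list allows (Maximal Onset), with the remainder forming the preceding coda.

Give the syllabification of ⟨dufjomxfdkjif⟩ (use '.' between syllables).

du.fjo.mxfd.kjif

The vowels are u, o, x, i — 4 nuclei, so 4 syllables.
/u…o/ gap (V1→V2): /fj/ — entire cluster is a permitted onset → onset /fj/, coda ∅.
/o…x/ gap (V2→V3): just /m/ — single C goes to the following onset.
/x…i/ gap (V3→V4): cluster /fdkj/ — the longest permitted-onset suffix is /kj/; onset = /kj/, preceding coda = /fd/.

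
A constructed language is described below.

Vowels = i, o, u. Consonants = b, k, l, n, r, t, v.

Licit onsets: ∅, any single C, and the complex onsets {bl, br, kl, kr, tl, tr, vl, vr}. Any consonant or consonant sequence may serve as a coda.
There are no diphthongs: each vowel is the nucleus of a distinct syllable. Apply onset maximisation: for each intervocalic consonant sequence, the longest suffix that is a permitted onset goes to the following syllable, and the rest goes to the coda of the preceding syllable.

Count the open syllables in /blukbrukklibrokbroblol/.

Nuclei (vowels): u, u, i, o, o, o → 6 syllables.
V1 /u/ – V2 /u/: /kbr/ — longest licit onset from the right is /br/, leaving /k/ as coda.
V2 /u/ – V3 /i/: cluster /kkl/ — the longest permitted-onset suffix is /kl/; onset = /kl/, preceding coda = /k/.
V3 /i/ – V4 /o/: cluster /br/ — /br/ is itself a permitted onset, so the whole cluster goes right; preceding coda = ∅.
V4 /o/ – V5 /o/: /kbr/ — longest licit onset from the right is /br/, leaving /k/ as coda.
V5 /o/ – V6 /o/: cluster /bl/ — /bl/ is itself a permitted onset, so the whole cluster goes right; preceding coda = ∅.
So the parse is bluk.bruk.kli.brok.bro.blol.
Classifying each syllable: /bluk/ (closed), /bruk/ (closed), /kli/ (open), /brok/ (closed), /bro/ (open), /blol/ (closed).
Open syllables: 2.

2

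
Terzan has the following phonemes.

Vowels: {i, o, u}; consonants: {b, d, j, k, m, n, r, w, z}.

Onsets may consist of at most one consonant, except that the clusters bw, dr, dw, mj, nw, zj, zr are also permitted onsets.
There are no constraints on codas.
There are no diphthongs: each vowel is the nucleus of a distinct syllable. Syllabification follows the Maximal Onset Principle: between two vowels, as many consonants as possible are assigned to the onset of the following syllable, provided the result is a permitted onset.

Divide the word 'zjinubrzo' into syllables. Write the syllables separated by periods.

zji.nubr.zo

Vowels present: i, u, o; each is a nucleus, giving 3 syllables.
σ1/σ2 boundary: just /n/ — single C goes to the following onset.
σ2/σ3 boundary: /brz/ splits as /br/ + /z/ (/z/ is the longest suffix that is a licit onset).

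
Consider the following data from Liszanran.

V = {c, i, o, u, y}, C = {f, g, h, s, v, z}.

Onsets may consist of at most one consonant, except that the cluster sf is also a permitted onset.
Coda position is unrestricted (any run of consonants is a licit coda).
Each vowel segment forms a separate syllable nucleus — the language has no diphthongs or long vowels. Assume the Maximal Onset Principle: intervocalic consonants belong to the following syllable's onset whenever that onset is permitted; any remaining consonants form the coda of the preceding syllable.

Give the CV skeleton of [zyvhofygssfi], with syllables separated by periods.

CVC.CV.CVCC.CCV

The vowels are y, o, y, i — 4 nuclei, so 4 syllables.
σ1/σ2 boundary: /vh/ splits as /v/ + /h/ (/h/ is the longest suffix that is a licit onset).
σ2/σ3 boundary: /f/ → onset of the next syllable (single consonants are always licit onsets).
σ3/σ4 boundary: /gssf/; trying suffixes from longest down, /sf/ is the first permitted one, so coda /gs/ | onset /sf/.
Result: zyv.ho.fygs.sfi.
Mapping each syllable to C/V: /zyv/ → CVC, /ho/ → CV, /fygs/ → CVCC, /sfi/ → CCV.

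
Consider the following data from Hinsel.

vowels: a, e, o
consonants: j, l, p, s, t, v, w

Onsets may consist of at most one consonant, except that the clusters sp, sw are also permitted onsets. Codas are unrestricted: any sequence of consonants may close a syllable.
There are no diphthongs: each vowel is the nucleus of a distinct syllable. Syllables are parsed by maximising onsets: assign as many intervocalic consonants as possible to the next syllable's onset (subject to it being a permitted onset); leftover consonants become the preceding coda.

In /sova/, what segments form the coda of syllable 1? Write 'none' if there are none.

none

Nuclei (vowels): o, a → 2 syllables.
V1 /o/ – V2 /a/: /v/ → onset of the next syllable (single consonants are always licit onsets).
Syllabification: so.va.
Syllable 1 is /so/: onset /s/, nucleus /o/, coda ∅.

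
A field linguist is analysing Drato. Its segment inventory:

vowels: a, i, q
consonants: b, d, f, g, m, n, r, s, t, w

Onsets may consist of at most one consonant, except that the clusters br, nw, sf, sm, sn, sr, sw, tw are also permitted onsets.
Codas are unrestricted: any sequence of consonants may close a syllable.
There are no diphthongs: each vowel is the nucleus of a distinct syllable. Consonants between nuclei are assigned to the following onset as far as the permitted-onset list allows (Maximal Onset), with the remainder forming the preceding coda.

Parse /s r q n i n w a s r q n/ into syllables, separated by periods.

Vowels present: q, i, a, q; each is a nucleus, giving 4 syllables.
V1 /q/ – V2 /i/: /n/ is a single consonant, so it becomes the next onset.
V2 /i/ – V3 /a/: /nw/ is a licit onset in full, so it all attaches to the next syllable.
V3 /a/ – V4 /q/: /sr/ is a licit onset in full, so it all attaches to the next syllable.

srq.ni.nwa.srqn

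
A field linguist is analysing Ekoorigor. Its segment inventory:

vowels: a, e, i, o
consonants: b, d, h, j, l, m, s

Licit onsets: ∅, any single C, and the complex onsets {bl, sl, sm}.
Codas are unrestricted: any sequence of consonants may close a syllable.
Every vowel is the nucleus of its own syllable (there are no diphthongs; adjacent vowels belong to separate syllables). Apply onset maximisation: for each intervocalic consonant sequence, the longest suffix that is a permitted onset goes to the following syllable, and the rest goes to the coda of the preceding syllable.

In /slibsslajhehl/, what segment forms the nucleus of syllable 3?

Vowels present: i, a, e; each is a nucleus, giving 3 syllables.
The third nucleus (vowel 3 from the left) is /e/.

e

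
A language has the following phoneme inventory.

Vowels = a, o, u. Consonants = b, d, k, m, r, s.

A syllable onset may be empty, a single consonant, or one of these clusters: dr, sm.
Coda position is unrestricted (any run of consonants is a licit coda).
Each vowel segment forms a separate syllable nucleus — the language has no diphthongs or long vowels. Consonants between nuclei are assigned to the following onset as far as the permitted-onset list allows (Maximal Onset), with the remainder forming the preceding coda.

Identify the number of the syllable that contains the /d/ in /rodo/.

Vowels present: o, o; each is a nucleus, giving 2 syllables.
σ1/σ2 boundary: /d/ → onset of the next syllable (single consonants are always licit onsets).
Syllabification: ro.do.
The /d/ is in the onset of syllable 2 (/do/).

2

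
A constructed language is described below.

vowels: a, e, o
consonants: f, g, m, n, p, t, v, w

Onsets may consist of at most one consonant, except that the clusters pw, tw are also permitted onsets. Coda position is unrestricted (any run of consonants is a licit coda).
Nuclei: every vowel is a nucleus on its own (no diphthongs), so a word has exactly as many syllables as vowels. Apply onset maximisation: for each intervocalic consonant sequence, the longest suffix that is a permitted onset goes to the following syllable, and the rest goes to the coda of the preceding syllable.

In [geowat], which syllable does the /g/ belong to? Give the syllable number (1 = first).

Nuclei (vowels): e, o, a → 3 syllables.
Between /e/ (V1) and /o/ (V2): hiatus — the boundary sits between the two vowels.
Between /o/ (V2) and /a/ (V3): just /w/ — single C goes to the following onset.
Putting it together: ge.o.wat.
The /g/ is in the onset of syllable 1 (/ge/).

1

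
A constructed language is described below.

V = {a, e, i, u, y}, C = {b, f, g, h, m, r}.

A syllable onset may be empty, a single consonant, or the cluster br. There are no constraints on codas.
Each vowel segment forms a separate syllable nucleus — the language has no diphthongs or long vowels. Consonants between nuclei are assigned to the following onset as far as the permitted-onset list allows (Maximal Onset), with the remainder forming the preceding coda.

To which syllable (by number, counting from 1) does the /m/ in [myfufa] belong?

The vowels are y, u, a — 3 nuclei, so 3 syllables.
Between /y/ (V1) and /u/ (V2): /f/ → onset of the next syllable (single consonants are always licit onsets).
Between /u/ (V2) and /a/ (V3): just /f/ — single C goes to the following onset.
Result: my.fu.fa.
The /m/ is in the onset of syllable 1 (/my/).

1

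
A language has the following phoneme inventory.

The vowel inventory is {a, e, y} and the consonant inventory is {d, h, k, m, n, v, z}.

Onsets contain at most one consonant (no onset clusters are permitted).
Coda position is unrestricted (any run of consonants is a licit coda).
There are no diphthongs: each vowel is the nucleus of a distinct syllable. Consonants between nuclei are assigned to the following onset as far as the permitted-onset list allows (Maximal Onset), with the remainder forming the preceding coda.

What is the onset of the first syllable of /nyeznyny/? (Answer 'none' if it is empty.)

n

Vowels present: y, e, y, y; each is a nucleus, giving 4 syllables.
V1 /y/ – V2 /e/: no consonants, so the boundary falls immediately after /y/.
V2 /e/ – V3 /y/: cluster /zn/ — the longest permitted-onset suffix is /n/; onset = /n/, preceding coda = /z/.
V3 /y/ – V4 /y/: /n/ is a single consonant, so it becomes the next onset.
Result: ny.ez.ny.ny.
Syllable 1 is /ny/: onset /n/, nucleus /y/, coda ∅.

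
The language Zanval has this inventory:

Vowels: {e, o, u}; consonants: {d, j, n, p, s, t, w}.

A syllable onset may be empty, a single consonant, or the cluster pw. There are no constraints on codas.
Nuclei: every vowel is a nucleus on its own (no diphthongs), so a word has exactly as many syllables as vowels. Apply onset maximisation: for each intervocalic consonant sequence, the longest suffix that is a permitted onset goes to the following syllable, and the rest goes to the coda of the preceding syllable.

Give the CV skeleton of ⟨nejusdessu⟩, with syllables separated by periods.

CV.CVC.CVC.CV

The vowels are e, u, e, u — 4 nuclei, so 4 syllables.
Between /e/ (V1) and /u/ (V2): just /j/ — single C goes to the following onset.
Between /u/ (V2) and /e/ (V3): /sd/ — longest licit onset from the right is /d/, leaving /s/ as coda.
Between /e/ (V3) and /u/ (V4): /ss/ — longest licit onset from the right is /s/, leaving /s/ as coda.
Putting it together: ne.jus.des.su.
Mapping each syllable to C/V: /ne/ → CV, /jus/ → CVC, /des/ → CVC, /su/ → CV.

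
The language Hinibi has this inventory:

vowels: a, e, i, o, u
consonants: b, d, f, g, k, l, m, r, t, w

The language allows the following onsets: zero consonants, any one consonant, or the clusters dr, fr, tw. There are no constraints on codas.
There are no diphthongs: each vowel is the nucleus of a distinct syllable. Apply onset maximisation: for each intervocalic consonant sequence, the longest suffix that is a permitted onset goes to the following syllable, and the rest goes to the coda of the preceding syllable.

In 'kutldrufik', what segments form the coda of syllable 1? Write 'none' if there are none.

tl

Nuclei (vowels): u, u, i → 3 syllables.
Between /u/ (V1) and /u/ (V2): /tldr/ splits as /tl/ + /dr/ (/dr/ is the longest suffix that is a licit onset).
Between /u/ (V2) and /i/ (V3): just /f/ — single C goes to the following onset.
Result: kutl.dru.fik.
Syllable 1 is /kutl/: onset /k/, nucleus /u/, coda /tl/.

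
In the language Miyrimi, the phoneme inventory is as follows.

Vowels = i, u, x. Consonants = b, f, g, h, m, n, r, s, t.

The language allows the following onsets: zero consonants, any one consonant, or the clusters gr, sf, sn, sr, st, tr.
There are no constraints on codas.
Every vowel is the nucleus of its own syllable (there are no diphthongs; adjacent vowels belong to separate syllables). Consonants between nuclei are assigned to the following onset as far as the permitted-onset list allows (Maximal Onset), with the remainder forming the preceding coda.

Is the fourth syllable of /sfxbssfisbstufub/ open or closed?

closed

Vowels present: x, i, u, u; each is a nucleus, giving 4 syllables.
Between /x/ (V1) and /i/ (V2): cluster /bssf/ — the longest permitted-onset suffix is /sf/; onset = /sf/, preceding coda = /bs/.
Between /i/ (V2) and /u/ (V3): /sbst/ splits as /sb/ + /st/ (/st/ is the longest suffix that is a licit onset).
Between /u/ (V3) and /u/ (V4): just /f/ — single C goes to the following onset.
So the parse is sfxbs.sfisb.stu.fub.
Syllable 4 is /fub/ with coda /b/, so it is closed.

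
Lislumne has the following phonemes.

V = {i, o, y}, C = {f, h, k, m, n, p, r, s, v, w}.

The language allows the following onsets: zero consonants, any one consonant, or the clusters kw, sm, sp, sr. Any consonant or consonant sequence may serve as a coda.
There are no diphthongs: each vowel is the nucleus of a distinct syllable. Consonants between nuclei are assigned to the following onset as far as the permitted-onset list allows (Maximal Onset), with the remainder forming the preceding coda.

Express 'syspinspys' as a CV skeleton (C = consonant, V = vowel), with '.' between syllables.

The vowels are y, i, y — 3 nuclei, so 3 syllables.
/y…i/ gap (V1→V2): cluster /sp/ — /sp/ is itself a permitted onset, so the whole cluster goes right; preceding coda = ∅.
/i…y/ gap (V2→V3): /nsp/ splits as /n/ + /sp/ (/sp/ is the longest suffix that is a licit onset).
So the parse is sy.spin.spys.
Mapping each syllable to C/V: /sy/ → CV, /spin/ → CCVC, /spys/ → CCVC.

CV.CCVC.CCVC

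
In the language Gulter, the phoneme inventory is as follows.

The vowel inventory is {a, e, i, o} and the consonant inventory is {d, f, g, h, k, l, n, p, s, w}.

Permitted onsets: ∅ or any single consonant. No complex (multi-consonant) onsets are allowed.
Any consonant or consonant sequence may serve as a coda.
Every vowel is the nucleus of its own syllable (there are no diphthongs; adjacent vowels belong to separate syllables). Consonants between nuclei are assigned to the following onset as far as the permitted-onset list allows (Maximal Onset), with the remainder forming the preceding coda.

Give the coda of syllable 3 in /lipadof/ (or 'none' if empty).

The vowels are i, a, o — 3 nuclei, so 3 syllables.
V1 /i/ – V2 /a/: /p/ → onset of the next syllable (single consonants are always licit onsets).
V2 /a/ – V3 /o/: /d/ is a single consonant, so it becomes the next onset.
Putting it together: li.pa.dof.
Syllable 3 is /dof/: onset /d/, nucleus /o/, coda /f/.

f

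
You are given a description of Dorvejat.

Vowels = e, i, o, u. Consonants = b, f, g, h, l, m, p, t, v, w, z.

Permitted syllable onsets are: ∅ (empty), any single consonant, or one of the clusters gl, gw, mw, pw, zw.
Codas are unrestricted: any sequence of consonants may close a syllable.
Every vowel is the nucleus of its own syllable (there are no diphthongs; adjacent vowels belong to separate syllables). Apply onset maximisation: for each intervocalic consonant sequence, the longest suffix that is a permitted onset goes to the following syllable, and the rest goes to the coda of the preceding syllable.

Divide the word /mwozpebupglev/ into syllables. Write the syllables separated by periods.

Vowels present: o, e, u, e; each is a nucleus, giving 4 syllables.
/o…e/ gap (V1→V2): /zp/ — longest licit onset from the right is /p/, leaving /z/ as coda.
/e…u/ gap (V2→V3): /b/ is a single consonant, so it becomes the next onset.
/u…e/ gap (V3→V4): cluster /pgl/ — the longest permitted-onset suffix is /gl/; onset = /gl/, preceding coda = /p/.

mwoz.pe.bup.glev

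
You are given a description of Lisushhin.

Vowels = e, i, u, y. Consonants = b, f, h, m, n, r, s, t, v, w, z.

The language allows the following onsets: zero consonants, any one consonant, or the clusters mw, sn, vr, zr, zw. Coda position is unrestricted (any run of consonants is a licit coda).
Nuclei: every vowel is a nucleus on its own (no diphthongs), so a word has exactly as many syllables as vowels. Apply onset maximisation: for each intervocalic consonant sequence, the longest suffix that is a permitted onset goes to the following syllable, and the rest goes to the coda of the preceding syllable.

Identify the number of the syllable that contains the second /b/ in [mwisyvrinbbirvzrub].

4

Vowels present: i, y, i, i, u; each is a nucleus, giving 5 syllables.
σ1/σ2 boundary: just /s/ — single C goes to the following onset.
σ2/σ3 boundary: /vr/ is a licit onset in full, so it all attaches to the next syllable.
σ3/σ4 boundary: /nbb/; trying suffixes from longest down, /b/ is the first permitted one, so coda /nb/ | onset /b/.
σ4/σ5 boundary: /rvzr/; trying suffixes from longest down, /zr/ is the first permitted one, so coda /rv/ | onset /zr/.
Putting it together: mwi.sy.vrinb.birv.zrub.
The second /b/ is in the onset of syllable 4 (/birv/).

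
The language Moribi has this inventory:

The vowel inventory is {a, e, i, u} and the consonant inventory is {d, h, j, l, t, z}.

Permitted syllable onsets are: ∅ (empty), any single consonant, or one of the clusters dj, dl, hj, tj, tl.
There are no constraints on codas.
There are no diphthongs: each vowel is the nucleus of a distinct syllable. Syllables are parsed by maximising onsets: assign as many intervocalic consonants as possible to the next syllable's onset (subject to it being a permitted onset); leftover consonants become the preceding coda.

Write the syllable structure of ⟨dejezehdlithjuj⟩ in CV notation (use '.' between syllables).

CV.CV.CVC.CCVC.CCVC

Nuclei (vowels): e, e, e, i, u → 5 syllables.
σ1/σ2 boundary: just /j/ — single C goes to the following onset.
σ2/σ3 boundary: /z/ → onset of the next syllable (single consonants are always licit onsets).
σ3/σ4 boundary: /hdl/ splits as /h/ + /dl/ (/dl/ is the longest suffix that is a licit onset).
σ4/σ5 boundary: cluster /thj/ — the longest permitted-onset suffix is /hj/; onset = /hj/, preceding coda = /t/.
Syllabification: de.je.zeh.dlit.hjuj.
Mapping each syllable to C/V: /de/ → CV, /je/ → CV, /zeh/ → CVC, /dlit/ → CCVC, /hjuj/ → CCVC.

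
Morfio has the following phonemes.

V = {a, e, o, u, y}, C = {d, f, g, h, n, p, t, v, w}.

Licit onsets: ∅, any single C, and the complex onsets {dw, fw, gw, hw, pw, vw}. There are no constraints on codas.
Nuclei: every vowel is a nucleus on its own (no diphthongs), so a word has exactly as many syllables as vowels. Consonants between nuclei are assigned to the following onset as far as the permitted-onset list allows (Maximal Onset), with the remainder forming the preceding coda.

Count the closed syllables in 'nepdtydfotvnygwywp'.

4

The vowels are e, y, o, y, y — 5 nuclei, so 5 syllables.
V1 /e/ – V2 /y/: /pdt/ splits as /pd/ + /t/ (/t/ is the longest suffix that is a licit onset).
V2 /y/ – V3 /o/: /df/ — longest licit onset from the right is /f/, leaving /d/ as coda.
V3 /o/ – V4 /y/: /tvn/ — longest licit onset from the right is /n/, leaving /tv/ as coda.
V4 /y/ – V5 /y/: /gw/ is a licit onset in full, so it all attaches to the next syllable.
Syllabification: nepd.tyd.fotv.ny.gwywp.
Classifying each syllable: /nepd/ (closed), /tyd/ (closed), /fotv/ (closed), /ny/ (open), /gwywp/ (closed).
Closed syllables: 4.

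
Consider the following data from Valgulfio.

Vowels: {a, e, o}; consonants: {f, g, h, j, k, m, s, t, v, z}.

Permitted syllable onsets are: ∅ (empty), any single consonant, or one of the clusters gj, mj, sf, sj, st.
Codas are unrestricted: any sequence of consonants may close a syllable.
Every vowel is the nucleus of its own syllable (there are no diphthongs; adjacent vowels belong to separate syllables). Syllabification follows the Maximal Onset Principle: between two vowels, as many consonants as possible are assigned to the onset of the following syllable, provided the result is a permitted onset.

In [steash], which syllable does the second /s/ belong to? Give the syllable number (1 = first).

2

Vowels present: e, a; each is a nucleus, giving 2 syllables.
V1 /e/ – V2 /a/: no consonants, so the boundary falls immediately after /e/.
Putting it together: ste.ash.
The second /s/ is in the coda of syllable 2 (/ash/).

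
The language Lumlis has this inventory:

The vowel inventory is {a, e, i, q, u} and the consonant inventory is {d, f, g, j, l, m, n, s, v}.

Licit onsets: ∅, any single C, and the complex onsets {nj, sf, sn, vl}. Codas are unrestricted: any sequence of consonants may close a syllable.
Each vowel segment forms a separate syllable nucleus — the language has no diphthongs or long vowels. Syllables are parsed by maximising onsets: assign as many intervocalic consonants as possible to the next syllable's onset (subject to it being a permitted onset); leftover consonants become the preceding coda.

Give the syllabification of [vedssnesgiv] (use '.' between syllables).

The vowels are e, e, i — 3 nuclei, so 3 syllables.
Between /e/ (V1) and /e/ (V2): /dssn/; trying suffixes from longest down, /sn/ is the first permitted one, so coda /ds/ | onset /sn/.
Between /e/ (V2) and /i/ (V3): /sg/ — longest licit onset from the right is /g/, leaving /s/ as coda.

veds.snes.giv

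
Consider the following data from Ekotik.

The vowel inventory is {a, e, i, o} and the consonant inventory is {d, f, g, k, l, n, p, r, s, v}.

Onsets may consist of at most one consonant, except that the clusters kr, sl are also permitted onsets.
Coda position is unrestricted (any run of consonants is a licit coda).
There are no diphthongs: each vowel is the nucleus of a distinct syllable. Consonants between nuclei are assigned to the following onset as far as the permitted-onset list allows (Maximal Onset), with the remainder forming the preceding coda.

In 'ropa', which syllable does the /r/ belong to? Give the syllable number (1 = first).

Nuclei (vowels): o, a → 2 syllables.
V1 /o/ – V2 /a/: just /p/ — single C goes to the following onset.
Syllabification: ro.pa.
The /r/ is in the onset of syllable 1 (/ro/).

1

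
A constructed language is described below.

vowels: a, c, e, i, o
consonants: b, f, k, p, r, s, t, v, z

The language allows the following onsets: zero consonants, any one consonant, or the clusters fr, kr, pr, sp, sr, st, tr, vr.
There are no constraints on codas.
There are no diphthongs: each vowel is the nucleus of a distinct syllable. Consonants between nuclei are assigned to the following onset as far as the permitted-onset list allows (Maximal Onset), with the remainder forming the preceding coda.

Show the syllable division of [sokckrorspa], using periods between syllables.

so.kc.kror.spa

Nuclei (vowels): o, c, o, a → 4 syllables.
σ1/σ2 boundary: /k/ is a single consonant, so it becomes the next onset.
σ2/σ3 boundary: /kr/ is a licit onset in full, so it all attaches to the next syllable.
σ3/σ4 boundary: cluster /rsp/ — the longest permitted-onset suffix is /sp/; onset = /sp/, preceding coda = /r/.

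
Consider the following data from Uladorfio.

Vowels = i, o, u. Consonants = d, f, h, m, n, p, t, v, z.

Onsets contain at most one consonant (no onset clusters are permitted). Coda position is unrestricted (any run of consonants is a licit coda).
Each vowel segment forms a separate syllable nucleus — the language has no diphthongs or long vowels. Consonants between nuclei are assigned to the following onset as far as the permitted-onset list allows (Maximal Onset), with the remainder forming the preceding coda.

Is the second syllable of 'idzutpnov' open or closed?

closed

Nuclei (vowels): i, u, o → 3 syllables.
V1 /i/ – V2 /u/: cluster /dz/ — the longest permitted-onset suffix is /z/; onset = /z/, preceding coda = /d/.
V2 /u/ – V3 /o/: /tpn/; trying suffixes from longest down, /n/ is the first permitted one, so coda /tp/ | onset /n/.
Putting it together: id.zutp.nov.
Syllable 2 is /zutp/ with coda /tp/, so it is closed.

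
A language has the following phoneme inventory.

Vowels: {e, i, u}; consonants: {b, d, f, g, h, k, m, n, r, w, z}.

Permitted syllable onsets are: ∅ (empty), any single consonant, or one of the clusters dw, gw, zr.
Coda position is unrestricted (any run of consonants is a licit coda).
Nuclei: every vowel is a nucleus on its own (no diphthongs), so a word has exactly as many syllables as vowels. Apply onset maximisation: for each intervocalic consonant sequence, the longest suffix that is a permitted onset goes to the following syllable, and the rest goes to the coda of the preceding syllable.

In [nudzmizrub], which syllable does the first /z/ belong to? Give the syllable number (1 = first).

1

Vowels present: u, i, u; each is a nucleus, giving 3 syllables.
V1 /u/ – V2 /i/: cluster /dzm/ — the longest permitted-onset suffix is /m/; onset = /m/, preceding coda = /dz/.
V2 /i/ – V3 /u/: cluster /zr/ — /zr/ is itself a permitted onset, so the whole cluster goes right; preceding coda = ∅.
Syllabification: nudz.mi.zrub.
The first /z/ is in the coda of syllable 1 (/nudz/).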